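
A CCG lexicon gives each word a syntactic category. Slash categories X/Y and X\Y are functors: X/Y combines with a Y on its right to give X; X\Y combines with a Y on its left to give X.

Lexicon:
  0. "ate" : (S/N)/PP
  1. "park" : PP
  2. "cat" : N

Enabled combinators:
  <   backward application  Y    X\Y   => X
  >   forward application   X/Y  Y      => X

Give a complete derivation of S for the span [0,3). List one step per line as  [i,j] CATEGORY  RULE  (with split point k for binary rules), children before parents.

[0,1] (S/N)/PP  lex  "ate"
[1,2] PP  lex  "park"
[0,2] S/N  >  k=1
[2,3] N  lex  "cat"
[0,3] S  >  k=2

[0,3] S   >
  [0,2] S/N   >
    [0,1] "ate" : (S/N)/PP
    [1,2] "park" : PP
  [2,3] "cat" : N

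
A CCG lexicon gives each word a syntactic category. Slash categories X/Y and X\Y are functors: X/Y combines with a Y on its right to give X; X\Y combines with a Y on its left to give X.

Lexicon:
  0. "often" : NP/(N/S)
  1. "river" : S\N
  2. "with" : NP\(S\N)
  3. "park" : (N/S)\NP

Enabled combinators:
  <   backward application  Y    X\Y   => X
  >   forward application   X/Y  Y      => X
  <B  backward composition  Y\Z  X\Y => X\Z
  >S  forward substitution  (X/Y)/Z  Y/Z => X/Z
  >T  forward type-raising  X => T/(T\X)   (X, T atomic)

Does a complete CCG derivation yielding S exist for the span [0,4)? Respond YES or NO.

NP/(N/S) S\N NP\(S\N) (N/S)\NP
CKY chart[0,4] = {N/(N\NP), NP, NP/(NP\NP), PP/(PP\NP), S/(S\NP)}; S ∉ chart

NO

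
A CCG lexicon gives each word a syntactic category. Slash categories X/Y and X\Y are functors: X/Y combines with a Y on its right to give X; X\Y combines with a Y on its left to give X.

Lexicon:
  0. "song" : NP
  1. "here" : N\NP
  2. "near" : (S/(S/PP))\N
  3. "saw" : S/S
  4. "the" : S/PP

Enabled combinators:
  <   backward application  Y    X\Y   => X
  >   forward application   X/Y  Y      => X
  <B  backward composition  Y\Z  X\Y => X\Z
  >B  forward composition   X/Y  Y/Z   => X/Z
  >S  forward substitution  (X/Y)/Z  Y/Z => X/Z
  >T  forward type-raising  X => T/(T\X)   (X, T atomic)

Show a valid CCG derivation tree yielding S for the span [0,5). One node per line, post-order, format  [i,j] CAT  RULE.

[0,1] NP  lex  "song"
[0,1] N/(N\NP)  >T
[1,2] N\NP  lex  "here"
[0,2] N  >  k=1
[2,3] (S/(S/PP))\N  lex  "near"
[0,3] S/(S/PP)  <  k=2
[3,4] S/S  lex  "saw"
[4,5] S/PP  lex  "the"
[3,5] S/PP  >B  k=4
[0,5] S  >  k=3

[0,5] S   >
  [0,3] S/(S/PP)   <
    [0,2] N   >
      [0,1] N/(N\NP)   >T
        [0,1] "song" : NP
      [1,2] "here" : N\NP
    [2,3] "near" : (S/(S/PP))\N
  [3,5] S/PP   >B
    [3,4] "saw" : S/S
    [4,5] "the" : S/PP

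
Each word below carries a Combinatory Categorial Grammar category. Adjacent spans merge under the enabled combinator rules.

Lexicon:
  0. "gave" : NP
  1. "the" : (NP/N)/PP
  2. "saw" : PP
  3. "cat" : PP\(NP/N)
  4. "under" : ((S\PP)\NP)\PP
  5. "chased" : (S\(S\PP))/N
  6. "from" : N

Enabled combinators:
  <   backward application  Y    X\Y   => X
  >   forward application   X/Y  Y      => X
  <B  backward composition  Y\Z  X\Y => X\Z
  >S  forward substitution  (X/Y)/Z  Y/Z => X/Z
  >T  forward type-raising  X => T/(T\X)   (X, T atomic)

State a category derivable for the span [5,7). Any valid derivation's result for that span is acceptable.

[0,7] S   <
  [0,5] S\PP   <
    [0,1] "gave" : NP
    [1,5] (S\PP)\NP   <
      [1,4] PP   <
        [1,3] NP/N   >
          [1,2] "the" : (NP/N)/PP
          [2,3] "saw" : PP
        [3,4] "cat" : PP\(NP/N)
      [4,5] "under" : ((S\PP)\NP)\PP
  [5,7] S\(S\PP)   >
    [5,6] "chased" : (S\(S\PP))/N
    [6,7] "from" : N

S\(S\PP)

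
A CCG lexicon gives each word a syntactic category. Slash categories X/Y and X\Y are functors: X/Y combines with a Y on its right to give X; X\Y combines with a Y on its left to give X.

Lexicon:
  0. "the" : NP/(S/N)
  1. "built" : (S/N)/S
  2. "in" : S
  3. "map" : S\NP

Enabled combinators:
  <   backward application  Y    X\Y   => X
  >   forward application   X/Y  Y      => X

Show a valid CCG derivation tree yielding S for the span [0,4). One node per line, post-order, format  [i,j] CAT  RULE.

[0,1] NP/(S/N)  lex  "the"
[1,2] (S/N)/S  lex  "built"
[2,3] S  lex  "in"
[1,3] S/N  >  k=2
[0,3] NP  >  k=1
[3,4] S\NP  lex  "map"
[0,4] S  <  k=3

[0,4] S   <
  [0,3] NP   >
    [0,1] "the" : NP/(S/N)
    [1,3] S/N   >
      [1,2] "built" : (S/N)/S
      [2,3] "in" : S
  [3,4] "map" : S\NP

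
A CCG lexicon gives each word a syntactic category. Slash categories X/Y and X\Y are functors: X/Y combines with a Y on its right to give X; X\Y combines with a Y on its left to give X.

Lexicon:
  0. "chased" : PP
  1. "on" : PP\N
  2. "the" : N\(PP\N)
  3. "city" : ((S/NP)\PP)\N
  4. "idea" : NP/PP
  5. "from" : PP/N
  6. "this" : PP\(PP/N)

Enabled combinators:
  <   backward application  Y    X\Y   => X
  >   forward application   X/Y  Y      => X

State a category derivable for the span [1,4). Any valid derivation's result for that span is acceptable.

(S/NP)\PP

[0,7] S   >
  [0,4] S/NP   <
    [0,1] "chased" : PP
    [1,4] (S/NP)\PP   <
      [1,3] N   <
        [1,2] "on" : PP\N
        [2,3] "the" : N\(PP\N)
      [3,4] "city" : ((S/NP)\PP)\N
  [4,7] NP   >
    [4,5] "idea" : NP/PP
    [5,7] PP   <
      [5,6] "from" : PP/N
      [6,7] "this" : PP\(PP/N)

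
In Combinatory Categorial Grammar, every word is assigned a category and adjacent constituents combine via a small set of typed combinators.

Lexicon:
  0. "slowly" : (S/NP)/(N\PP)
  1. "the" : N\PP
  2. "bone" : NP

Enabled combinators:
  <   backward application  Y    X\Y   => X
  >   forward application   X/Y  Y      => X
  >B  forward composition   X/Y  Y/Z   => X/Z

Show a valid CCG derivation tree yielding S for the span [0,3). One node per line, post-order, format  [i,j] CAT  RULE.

[0,1] (S/NP)/(N\PP)  lex  "slowly"
[1,2] N\PP  lex  "the"
[0,2] S/NP  >  k=1
[2,3] NP  lex  "bone"
[0,3] S  >  k=2

[0,3] S   >
  [0,2] S/NP   >
    [0,1] "slowly" : (S/NP)/(N\PP)
    [1,2] "the" : N\PP
  [2,3] "bone" : NP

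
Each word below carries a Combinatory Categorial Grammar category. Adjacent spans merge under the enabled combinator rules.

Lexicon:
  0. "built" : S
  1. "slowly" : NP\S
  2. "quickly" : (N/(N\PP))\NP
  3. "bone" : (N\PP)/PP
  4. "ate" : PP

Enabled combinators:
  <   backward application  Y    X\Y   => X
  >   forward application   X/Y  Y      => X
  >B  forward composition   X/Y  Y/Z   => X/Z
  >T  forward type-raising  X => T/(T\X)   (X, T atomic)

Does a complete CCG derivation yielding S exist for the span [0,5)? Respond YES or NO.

S NP\S (N/(N\PP))\NP (N\PP)/PP PP
CKY chart[0,5] = {N, N/(N\N), N/(PP\PP), NP/(NP\N), PP/(PP\N), S/(S\N)}; S ∉ chart

NO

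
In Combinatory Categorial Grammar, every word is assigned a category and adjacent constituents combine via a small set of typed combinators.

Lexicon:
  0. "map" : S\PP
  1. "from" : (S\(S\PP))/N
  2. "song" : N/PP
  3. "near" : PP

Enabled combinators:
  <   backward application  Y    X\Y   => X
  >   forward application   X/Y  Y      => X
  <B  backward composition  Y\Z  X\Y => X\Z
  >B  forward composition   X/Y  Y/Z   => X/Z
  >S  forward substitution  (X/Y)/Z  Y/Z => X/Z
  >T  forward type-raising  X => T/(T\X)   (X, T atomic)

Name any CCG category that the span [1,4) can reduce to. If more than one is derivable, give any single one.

S\(S\PP)

[0,4] S   <
  [0,1] "map" : S\PP
  [1,4] S\(S\PP)   >
    [1,2] "from" : (S\(S\PP))/N
    [2,4] N   >
      [2,3] "song" : N/PP
      [3,4] "near" : PP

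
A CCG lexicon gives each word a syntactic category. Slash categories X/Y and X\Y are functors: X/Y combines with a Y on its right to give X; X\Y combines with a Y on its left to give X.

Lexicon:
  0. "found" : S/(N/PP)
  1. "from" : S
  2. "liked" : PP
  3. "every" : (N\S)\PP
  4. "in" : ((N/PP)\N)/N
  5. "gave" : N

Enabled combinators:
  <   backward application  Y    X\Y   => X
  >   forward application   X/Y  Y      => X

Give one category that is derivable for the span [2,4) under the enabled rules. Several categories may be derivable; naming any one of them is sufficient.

N\S

[0,6] S   >
  [0,1] "found" : S/(N/PP)
  [1,6] N/PP   <
    [1,4] N   <
      [1,2] "from" : S
      [2,4] N\S   <
        [2,3] "liked" : PP
        [3,4] "every" : (N\S)\PP
    [4,6] (N/PP)\N   >
      [4,5] "in" : ((N/PP)\N)/N
      [5,6] "gave" : N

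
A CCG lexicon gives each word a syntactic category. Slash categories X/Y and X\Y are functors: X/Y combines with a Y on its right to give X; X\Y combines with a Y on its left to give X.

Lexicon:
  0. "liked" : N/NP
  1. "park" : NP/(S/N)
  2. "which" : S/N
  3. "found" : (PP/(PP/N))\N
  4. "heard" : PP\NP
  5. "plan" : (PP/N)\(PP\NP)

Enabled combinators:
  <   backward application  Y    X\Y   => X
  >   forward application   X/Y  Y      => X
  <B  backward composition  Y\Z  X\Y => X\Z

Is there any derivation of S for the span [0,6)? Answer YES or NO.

NO

N/NP NP/(S/N) S/N (PP/(PP/N))\N PP\NP (PP/N)\(PP\NP)
CKY chart[0,6] = {PP}; S ∉ chart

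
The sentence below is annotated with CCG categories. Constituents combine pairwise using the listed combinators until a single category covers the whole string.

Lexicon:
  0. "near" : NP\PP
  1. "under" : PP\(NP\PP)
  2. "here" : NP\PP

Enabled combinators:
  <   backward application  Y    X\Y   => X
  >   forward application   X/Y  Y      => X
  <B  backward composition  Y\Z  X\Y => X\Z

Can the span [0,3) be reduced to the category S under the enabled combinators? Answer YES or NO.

NO

NP\PP PP\(NP\PP) NP\PP
CKY chart[0,3] = {NP}; S ∉ chart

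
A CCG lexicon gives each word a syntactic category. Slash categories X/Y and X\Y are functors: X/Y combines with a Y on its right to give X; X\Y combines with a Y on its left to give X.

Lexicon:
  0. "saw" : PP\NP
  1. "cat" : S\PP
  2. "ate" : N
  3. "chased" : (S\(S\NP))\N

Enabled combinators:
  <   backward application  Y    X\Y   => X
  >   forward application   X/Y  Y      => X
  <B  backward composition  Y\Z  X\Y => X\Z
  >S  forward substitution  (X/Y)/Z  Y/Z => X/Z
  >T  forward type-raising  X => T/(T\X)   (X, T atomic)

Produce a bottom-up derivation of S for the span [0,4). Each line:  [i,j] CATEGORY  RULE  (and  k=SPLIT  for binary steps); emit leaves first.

[0,4] S   <
  [0,2] S\NP   <B
    [0,1] "saw" : PP\NP
    [1,2] "cat" : S\PP
  [2,4] S\(S\NP)   <
    [2,3] "ate" : N
    [3,4] "chased" : (S\(S\NP))\N

[0,1] PP\NP  lex  "saw"
[1,2] S\PP  lex  "cat"
[0,2] S\NP  <B  k=1
[2,3] N  lex  "ate"
[3,4] (S\(S\NP))\N  lex  "chased"
[2,4] S\(S\NP)  <  k=3
[0,4] S  <  k=2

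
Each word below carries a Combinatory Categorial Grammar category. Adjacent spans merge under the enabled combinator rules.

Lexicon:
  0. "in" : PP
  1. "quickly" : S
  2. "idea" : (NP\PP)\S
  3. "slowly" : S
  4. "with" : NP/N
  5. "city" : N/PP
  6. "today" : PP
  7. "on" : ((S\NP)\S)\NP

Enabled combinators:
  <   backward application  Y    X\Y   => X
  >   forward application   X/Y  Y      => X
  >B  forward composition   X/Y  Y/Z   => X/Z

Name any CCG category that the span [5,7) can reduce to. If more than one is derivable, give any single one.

N

[0,8] S   <
  [0,3] NP   <
    [0,1] "in" : PP
    [1,3] NP\PP   <
      [1,2] "quickly" : S
      [2,3] "idea" : (NP\PP)\S
  [3,8] S\NP   <
    [3,4] "slowly" : S
    [4,8] (S\NP)\S   <
      [4,7] NP   >
        [4,5] "with" : NP/N
        [5,7] N   >
          [5,6] "city" : N/PP
          [6,7] "today" : PP
      [7,8] "on" : ((S\NP)\S)\NP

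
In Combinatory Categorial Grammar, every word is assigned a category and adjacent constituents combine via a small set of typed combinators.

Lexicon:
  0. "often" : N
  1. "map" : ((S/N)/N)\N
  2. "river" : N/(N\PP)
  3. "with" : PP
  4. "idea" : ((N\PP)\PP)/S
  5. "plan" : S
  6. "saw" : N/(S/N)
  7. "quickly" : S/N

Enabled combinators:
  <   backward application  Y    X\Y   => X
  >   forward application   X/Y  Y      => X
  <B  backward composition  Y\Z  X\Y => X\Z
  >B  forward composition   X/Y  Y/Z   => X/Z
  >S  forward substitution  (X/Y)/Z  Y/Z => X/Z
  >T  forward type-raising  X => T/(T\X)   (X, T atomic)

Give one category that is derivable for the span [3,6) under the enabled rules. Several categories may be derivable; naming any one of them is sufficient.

N\PP

[0,8] S   >
  [0,6] S/N   >
    [0,2] (S/N)/N   <
      [0,1] "often" : N
      [1,2] "map" : ((S/N)/N)\N
    [2,6] N   >
      [2,3] "river" : N/(N\PP)
      [3,6] N\PP   <
        [3,4] "with" : PP
        [4,6] (N\PP)\PP   >
          [4,5] "idea" : ((N\PP)\PP)/S
          [5,6] "plan" : S
  [6,8] N   >
    [6,7] "saw" : N/(S/N)
    [7,8] "quickly" : S/N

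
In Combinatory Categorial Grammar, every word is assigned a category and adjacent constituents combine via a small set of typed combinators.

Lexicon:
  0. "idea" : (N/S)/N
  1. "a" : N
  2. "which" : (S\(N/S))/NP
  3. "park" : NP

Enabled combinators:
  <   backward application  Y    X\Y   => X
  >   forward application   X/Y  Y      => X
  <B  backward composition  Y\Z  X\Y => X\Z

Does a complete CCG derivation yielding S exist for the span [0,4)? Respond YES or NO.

[0,4] S   <
  [0,2] N/S   >
    [0,1] "idea" : (N/S)/N
    [1,2] "a" : N
  [2,4] S\(N/S)   >
    [2,3] "which" : (S\(N/S))/NP
    [3,4] "park" : NP

YES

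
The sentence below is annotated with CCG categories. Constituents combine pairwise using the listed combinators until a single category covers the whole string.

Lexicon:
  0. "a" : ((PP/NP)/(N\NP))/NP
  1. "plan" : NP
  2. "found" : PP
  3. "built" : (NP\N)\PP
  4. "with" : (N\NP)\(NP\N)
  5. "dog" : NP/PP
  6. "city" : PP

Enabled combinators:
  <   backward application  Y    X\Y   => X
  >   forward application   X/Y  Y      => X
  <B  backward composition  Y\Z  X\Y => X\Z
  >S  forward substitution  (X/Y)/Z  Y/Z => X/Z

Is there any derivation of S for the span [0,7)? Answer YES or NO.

((PP/NP)/(N\NP))/NP NP PP (NP\N)\PP (N\NP)\(NP\N) NP/PP PP
CKY chart[0,7] = {PP}; S ∉ chart

NO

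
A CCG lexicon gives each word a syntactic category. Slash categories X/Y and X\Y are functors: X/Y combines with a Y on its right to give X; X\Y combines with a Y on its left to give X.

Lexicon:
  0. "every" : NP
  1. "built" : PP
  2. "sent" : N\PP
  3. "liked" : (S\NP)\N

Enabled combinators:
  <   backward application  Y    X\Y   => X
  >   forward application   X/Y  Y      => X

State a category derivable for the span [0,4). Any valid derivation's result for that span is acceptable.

[0,4] S   <
  [0,1] "every" : NP
  [1,4] S\NP   <
    [1,3] N   <
      [1,2] "built" : PP
      [2,3] "sent" : N\PP
    [3,4] "liked" : (S\NP)\N

S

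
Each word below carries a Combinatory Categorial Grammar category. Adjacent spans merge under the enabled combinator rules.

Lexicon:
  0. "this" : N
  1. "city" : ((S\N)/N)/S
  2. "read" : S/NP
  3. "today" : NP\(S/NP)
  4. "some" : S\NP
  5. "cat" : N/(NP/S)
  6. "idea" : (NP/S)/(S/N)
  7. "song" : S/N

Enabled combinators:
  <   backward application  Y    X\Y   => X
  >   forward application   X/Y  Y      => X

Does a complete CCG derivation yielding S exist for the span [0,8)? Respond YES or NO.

[0,8] S   <
  [0,1] "this" : N
  [1,8] S\N   >
    [1,5] (S\N)/N   >
      [1,2] "city" : ((S\N)/N)/S
      [2,5] S   <
        [2,4] NP   <
          [2,3] "read" : S/NP
          [3,4] "today" : NP\(S/NP)
        [4,5] "some" : S\NP
    [5,8] N   >
      [5,6] "cat" : N/(NP/S)
      [6,8] NP/S   >
        [6,7] "idea" : (NP/S)/(S/N)
        [7,8] "song" : S/N

YES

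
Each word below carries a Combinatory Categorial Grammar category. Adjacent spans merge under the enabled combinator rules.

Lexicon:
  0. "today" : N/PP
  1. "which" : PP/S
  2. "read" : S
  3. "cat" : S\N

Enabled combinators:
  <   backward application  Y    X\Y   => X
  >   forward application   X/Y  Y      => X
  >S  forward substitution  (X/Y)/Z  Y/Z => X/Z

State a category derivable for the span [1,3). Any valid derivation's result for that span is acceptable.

[0,4] S   <
  [0,3] N   >
    [0,1] "today" : N/PP
    [1,3] PP   >
      [1,2] "which" : PP/S
      [2,3] "read" : S
  [3,4] "cat" : S\N

PP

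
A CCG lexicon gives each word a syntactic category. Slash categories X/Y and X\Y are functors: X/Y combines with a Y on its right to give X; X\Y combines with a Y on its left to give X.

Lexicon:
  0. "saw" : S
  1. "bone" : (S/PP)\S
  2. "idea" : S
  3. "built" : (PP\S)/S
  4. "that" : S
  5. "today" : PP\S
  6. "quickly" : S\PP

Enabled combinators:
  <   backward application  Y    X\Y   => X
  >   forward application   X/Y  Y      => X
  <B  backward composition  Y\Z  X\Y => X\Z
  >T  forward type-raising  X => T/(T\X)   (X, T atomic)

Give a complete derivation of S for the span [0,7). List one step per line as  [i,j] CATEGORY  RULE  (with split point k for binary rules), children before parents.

[0,1] S  lex  "saw"
[1,2] (S/PP)\S  lex  "bone"
[0,2] S/PP  <  k=1
[2,3] S  lex  "idea"
[3,4] (PP\S)/S  lex  "built"
[4,5] S  lex  "that"
[4,5] PP/(PP\S)  >T
[5,6] PP\S  lex  "today"
[4,6] PP  >  k=5
[6,7] S\PP  lex  "quickly"
[4,7] S  <  k=6
[3,7] PP\S  >  k=4
[2,7] PP  <  k=3
[0,7] S  >  k=2

[0,7] S   >
  [0,2] S/PP   <
    [0,1] "saw" : S
    [1,2] "bone" : (S/PP)\S
  [2,7] PP   <
    [2,3] "idea" : S
    [3,7] PP\S   >
      [3,4] "built" : (PP\S)/S
      [4,7] S   <
        [4,6] PP   >
          [4,5] PP/(PP\S)   >T
            [4,5] "that" : S
          [5,6] "today" : PP\S
        [6,7] "quickly" : S\PP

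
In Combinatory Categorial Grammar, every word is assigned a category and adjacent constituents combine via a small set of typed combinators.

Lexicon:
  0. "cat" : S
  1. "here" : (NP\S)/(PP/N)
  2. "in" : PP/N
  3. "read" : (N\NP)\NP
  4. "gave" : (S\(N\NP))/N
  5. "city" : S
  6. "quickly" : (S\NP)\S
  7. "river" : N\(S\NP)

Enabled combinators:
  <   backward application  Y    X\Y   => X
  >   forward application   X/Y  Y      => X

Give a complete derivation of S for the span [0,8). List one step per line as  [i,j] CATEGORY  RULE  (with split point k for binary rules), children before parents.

[0,8] S   <
  [0,4] N\NP   <
    [0,3] NP   <
      [0,1] "cat" : S
      [1,3] NP\S   >
        [1,2] "here" : (NP\S)/(PP/N)
        [2,3] "in" : PP/N
    [3,4] "read" : (N\NP)\NP
  [4,8] S\(N\NP)   >
    [4,5] "gave" : (S\(N\NP))/N
    [5,8] N   <
      [5,7] S\NP   <
        [5,6] "city" : S
        [6,7] "quickly" : (S\NP)\S
      [7,8] "river" : N\(S\NP)

[0,1] S  lex  "cat"
[1,2] (NP\S)/(PP/N)  lex  "here"
[2,3] PP/N  lex  "in"
[1,3] NP\S  >  k=2
[0,3] NP  <  k=1
[3,4] (N\NP)\NP  lex  "read"
[0,4] N\NP  <  k=3
[4,5] (S\(N\NP))/N  lex  "gave"
[5,6] S  lex  "city"
[6,7] (S\NP)\S  lex  "quickly"
[5,7] S\NP  <  k=6
[7,8] N\(S\NP)  lex  "river"
[5,8] N  <  k=7
[4,8] S\(N\NP)  >  k=5
[0,8] S  <  k=4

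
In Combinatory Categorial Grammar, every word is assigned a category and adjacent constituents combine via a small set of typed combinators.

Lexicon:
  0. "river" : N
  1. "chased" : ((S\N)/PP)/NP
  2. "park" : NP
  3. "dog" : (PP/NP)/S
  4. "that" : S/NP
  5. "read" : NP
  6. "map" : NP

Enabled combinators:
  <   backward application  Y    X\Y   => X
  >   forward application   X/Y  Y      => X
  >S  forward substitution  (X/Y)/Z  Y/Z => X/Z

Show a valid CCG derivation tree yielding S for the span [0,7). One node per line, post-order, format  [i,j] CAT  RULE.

[0,1] N  lex  "river"
[1,2] ((S\N)/PP)/NP  lex  "chased"
[2,3] NP  lex  "park"
[1,3] (S\N)/PP  >  k=2
[3,4] (PP/NP)/S  lex  "dog"
[4,5] S/NP  lex  "that"
[5,6] NP  lex  "read"
[4,6] S  >  k=5
[3,6] PP/NP  >  k=4
[6,7] NP  lex  "map"
[3,7] PP  >  k=6
[1,7] S\N  >  k=3
[0,7] S  <  k=1

[0,7] S   <
  [0,1] "river" : N
  [1,7] S\N   >
    [1,3] (S\N)/PP   >
      [1,2] "chased" : ((S\N)/PP)/NP
      [2,3] "park" : NP
    [3,7] PP   >
      [3,6] PP/NP   >
        [3,4] "dog" : (PP/NP)/S
        [4,6] S   >
          [4,5] "that" : S/NP
          [5,6] "read" : NP
      [6,7] "map" : NP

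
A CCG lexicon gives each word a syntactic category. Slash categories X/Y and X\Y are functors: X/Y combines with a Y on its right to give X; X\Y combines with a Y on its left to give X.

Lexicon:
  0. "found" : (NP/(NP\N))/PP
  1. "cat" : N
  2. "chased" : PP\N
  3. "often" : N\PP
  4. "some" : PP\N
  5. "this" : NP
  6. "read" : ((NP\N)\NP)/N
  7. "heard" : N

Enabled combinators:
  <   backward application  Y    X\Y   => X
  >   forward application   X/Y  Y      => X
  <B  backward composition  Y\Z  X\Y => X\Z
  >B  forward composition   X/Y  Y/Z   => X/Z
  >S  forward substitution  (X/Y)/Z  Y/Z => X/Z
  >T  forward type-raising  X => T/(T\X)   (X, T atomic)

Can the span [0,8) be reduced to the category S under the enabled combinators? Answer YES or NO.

NO

(NP/(NP\N))/PP N PP\N N\PP PP\N NP ((NP\N)\NP)/N N
CKY chart[0,8] = {N/(N\NP), NP, NP/(NP\NP), PP/(PP\NP), S/(S\NP)}; S ∉ chart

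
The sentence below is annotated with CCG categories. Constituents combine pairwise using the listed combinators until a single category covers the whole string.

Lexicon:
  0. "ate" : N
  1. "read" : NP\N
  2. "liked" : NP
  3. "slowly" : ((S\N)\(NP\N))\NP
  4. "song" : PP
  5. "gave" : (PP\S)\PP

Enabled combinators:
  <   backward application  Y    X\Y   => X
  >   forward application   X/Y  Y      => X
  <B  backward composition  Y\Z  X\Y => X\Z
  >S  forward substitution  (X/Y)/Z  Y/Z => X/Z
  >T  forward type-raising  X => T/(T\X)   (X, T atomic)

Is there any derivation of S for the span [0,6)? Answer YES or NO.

N NP\N NP ((S\N)\(NP\N))\NP PP (PP\S)\PP
CKY chart[0,6] = {N/(N\PP), NP/(NP\PP), PP, PP/(PP\PP), S/(S\PP)}; S ∉ chart

NO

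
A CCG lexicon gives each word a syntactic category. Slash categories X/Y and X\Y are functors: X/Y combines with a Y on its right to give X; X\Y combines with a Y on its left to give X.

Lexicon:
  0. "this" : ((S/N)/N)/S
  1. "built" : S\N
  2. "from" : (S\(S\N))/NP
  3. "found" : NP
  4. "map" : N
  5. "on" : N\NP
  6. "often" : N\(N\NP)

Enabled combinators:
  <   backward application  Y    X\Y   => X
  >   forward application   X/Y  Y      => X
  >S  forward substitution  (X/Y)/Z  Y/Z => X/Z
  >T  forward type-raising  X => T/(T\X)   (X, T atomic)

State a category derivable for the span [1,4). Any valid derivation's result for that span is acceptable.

S

[0,7] S   >
  [0,5] S/N   >
    [0,4] (S/N)/N   >
      [0,1] "this" : ((S/N)/N)/S
      [1,4] S   <
        [1,2] "built" : S\N
        [2,4] S\(S\N)   >
          [2,3] "from" : (S\(S\N))/NP
          [3,4] "found" : NP
    [4,5] "map" : N
  [5,7] N   <
    [5,6] "on" : N\NP
    [6,7] "often" : N\(N\NP)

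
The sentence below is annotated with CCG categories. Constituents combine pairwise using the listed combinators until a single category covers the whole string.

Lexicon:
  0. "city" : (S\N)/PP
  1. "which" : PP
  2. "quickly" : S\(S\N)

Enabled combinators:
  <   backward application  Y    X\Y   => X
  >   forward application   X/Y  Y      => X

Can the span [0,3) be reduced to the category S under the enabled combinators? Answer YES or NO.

YES

[0,3] S   <
  [0,2] S\N   >
    [0,1] "city" : (S\N)/PP
    [1,2] "which" : PP
  [2,3] "quickly" : S\(S\N)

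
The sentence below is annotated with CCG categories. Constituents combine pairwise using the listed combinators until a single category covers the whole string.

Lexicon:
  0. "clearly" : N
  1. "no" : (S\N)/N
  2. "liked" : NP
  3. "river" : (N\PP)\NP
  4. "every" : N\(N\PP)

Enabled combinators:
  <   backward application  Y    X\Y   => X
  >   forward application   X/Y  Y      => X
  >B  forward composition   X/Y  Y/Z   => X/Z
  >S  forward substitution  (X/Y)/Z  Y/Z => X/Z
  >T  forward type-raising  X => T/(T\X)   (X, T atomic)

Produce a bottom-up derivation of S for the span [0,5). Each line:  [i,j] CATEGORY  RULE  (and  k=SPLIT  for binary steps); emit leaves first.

[0,1] N  lex  "clearly"
[0,1] S/(S\N)  >T
[1,2] (S\N)/N  lex  "no"
[2,3] NP  lex  "liked"
[3,4] (N\PP)\NP  lex  "river"
[2,4] N\PP  <  k=3
[4,5] N\(N\PP)  lex  "every"
[2,5] N  <  k=4
[1,5] S\N  >  k=2
[0,5] S  >  k=1

[0,5] S   >
  [0,1] S/(S\N)   >T
    [0,1] "clearly" : N
  [1,5] S\N   >
    [1,2] "no" : (S\N)/N
    [2,5] N   <
      [2,4] N\PP   <
        [2,3] "liked" : NP
        [3,4] "river" : (N\PP)\NP
      [4,5] "every" : N\(N\PP)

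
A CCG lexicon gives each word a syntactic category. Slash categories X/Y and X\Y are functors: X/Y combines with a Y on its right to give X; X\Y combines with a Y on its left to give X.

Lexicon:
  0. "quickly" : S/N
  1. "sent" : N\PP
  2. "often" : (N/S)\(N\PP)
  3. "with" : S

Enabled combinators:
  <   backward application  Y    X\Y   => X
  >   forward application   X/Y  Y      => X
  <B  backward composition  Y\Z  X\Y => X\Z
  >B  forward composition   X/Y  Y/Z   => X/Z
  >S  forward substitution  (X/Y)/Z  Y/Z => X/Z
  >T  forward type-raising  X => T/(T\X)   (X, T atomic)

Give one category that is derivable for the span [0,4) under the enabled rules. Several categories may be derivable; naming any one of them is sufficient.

S

[0,4] S   >
  [0,1] "quickly" : S/N
  [1,4] N   >
    [1,3] N/S   <
      [1,2] "sent" : N\PP
      [2,3] "often" : (N/S)\(N\PP)
    [3,4] "with" : S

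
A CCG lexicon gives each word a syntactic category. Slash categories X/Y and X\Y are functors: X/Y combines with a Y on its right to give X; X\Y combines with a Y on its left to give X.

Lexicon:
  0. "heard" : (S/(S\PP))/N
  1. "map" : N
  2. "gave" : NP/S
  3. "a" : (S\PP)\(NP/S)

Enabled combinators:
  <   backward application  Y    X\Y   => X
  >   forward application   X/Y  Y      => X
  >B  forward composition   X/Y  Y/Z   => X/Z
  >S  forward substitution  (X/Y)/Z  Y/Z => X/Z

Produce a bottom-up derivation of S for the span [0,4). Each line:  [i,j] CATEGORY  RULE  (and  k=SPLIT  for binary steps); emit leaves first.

[0,4] S   >
  [0,2] S/(S\PP)   >
    [0,1] "heard" : (S/(S\PP))/N
    [1,2] "map" : N
  [2,4] S\PP   <
    [2,3] "gave" : NP/S
    [3,4] "a" : (S\PP)\(NP/S)

[0,1] (S/(S\PP))/N  lex  "heard"
[1,2] N  lex  "map"
[0,2] S/(S\PP)  >  k=1
[2,3] NP/S  lex  "gave"
[3,4] (S\PP)\(NP/S)  lex  "a"
[2,4] S\PP  <  k=3
[0,4] S  >  k=2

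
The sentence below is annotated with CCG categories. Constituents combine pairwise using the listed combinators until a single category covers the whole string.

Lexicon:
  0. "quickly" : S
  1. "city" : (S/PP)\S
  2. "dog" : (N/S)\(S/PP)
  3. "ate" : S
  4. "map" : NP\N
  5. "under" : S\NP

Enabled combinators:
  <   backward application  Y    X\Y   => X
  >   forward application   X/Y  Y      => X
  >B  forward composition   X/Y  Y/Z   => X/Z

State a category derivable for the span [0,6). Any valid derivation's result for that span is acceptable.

S

[0,6] S   <
  [0,5] NP   <
    [0,4] N   >
      [0,3] N/S   <
        [0,2] S/PP   <
          [0,1] "quickly" : S
          [1,2] "city" : (S/PP)\S
        [2,3] "dog" : (N/S)\(S/PP)
      [3,4] "ate" : S
    [4,5] "map" : NP\N
  [5,6] "under" : S\NP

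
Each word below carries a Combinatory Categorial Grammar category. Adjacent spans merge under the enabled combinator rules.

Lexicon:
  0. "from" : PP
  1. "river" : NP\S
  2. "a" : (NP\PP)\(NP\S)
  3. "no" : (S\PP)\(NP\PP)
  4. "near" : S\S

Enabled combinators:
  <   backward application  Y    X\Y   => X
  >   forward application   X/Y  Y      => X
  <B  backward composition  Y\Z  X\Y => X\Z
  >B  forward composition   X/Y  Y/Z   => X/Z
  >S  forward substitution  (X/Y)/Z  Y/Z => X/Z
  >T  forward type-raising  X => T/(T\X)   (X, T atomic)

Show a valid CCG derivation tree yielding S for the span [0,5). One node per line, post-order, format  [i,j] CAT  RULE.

[0,1] PP  lex  "from"
[1,2] NP\S  lex  "river"
[2,3] (NP\PP)\(NP\S)  lex  "a"
[1,3] NP\PP  <  k=2
[3,4] (S\PP)\(NP\PP)  lex  "no"
[1,4] S\PP  <  k=3
[4,5] S\S  lex  "near"
[1,5] S\PP  <B  k=4
[0,5] S  <  k=1

[0,5] S   <
  [0,1] "from" : PP
  [1,5] S\PP   <B
    [1,4] S\PP   <
      [1,3] NP\PP   <
        [1,2] "river" : NP\S
        [2,3] "a" : (NP\PP)\(NP\S)
      [3,4] "no" : (S\PP)\(NP\PP)
    [4,5] "near" : S\S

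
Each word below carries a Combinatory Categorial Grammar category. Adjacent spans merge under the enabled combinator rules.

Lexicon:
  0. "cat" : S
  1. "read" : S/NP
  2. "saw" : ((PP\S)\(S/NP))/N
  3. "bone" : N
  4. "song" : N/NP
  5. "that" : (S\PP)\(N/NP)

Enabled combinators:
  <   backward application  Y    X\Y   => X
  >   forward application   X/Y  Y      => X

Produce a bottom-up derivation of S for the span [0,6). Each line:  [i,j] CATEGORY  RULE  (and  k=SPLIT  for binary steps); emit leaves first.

[0,6] S   <
  [0,4] PP   <
    [0,1] "cat" : S
    [1,4] PP\S   <
      [1,2] "read" : S/NP
      [2,4] (PP\S)\(S/NP)   >
        [2,3] "saw" : ((PP\S)\(S/NP))/N
        [3,4] "bone" : N
  [4,6] S\PP   <
    [4,5] "song" : N/NP
    [5,6] "that" : (S\PP)\(N/NP)

[0,1] S  lex  "cat"
[1,2] S/NP  lex  "read"
[2,3] ((PP\S)\(S/NP))/N  lex  "saw"
[3,4] N  lex  "bone"
[2,4] (PP\S)\(S/NP)  >  k=3
[1,4] PP\S  <  k=2
[0,4] PP  <  k=1
[4,5] N/NP  lex  "song"
[5,6] (S\PP)\(N/NP)  lex  "that"
[4,6] S\PP  <  k=5
[0,6] S  <  k=4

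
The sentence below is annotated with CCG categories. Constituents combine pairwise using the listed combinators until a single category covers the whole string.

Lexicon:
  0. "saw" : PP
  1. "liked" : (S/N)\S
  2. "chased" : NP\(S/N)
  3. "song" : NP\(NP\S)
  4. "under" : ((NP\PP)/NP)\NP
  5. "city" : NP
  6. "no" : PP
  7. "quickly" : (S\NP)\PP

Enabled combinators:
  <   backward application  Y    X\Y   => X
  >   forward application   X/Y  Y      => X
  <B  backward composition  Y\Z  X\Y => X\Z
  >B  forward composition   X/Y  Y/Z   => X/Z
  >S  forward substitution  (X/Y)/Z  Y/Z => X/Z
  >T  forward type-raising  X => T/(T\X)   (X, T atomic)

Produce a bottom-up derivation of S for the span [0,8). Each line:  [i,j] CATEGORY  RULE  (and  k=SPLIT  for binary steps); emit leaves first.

[0,1] PP  lex  "saw"
[0,1] NP/(NP\PP)  >T
[1,2] (S/N)\S  lex  "liked"
[2,3] NP\(S/N)  lex  "chased"
[1,3] NP\S  <B  k=2
[3,4] NP\(NP\S)  lex  "song"
[1,4] NP  <  k=3
[4,5] ((NP\PP)/NP)\NP  lex  "under"
[1,5] (NP\PP)/NP  <  k=4
[5,6] NP  lex  "city"
[1,6] NP\PP  >  k=5
[0,6] NP  >  k=1
[6,7] PP  lex  "no"
[7,8] (S\NP)\PP  lex  "quickly"
[6,8] S\NP  <  k=7
[0,8] S  <  k=6

[0,8] S   <
  [0,6] NP   >
    [0,1] NP/(NP\PP)   >T
      [0,1] "saw" : PP
    [1,6] NP\PP   >
      [1,5] (NP\PP)/NP   <
        [1,4] NP   <
          [1,3] NP\S   <B
            [1,2] "liked" : (S/N)\S
            [2,3] "chased" : NP\(S/N)
          [3,4] "song" : NP\(NP\S)
        [4,5] "under" : ((NP\PP)/NP)\NP
      [5,6] "city" : NP
  [6,8] S\NP   <
    [6,7] "no" : PP
    [7,8] "quickly" : (S\NP)\PP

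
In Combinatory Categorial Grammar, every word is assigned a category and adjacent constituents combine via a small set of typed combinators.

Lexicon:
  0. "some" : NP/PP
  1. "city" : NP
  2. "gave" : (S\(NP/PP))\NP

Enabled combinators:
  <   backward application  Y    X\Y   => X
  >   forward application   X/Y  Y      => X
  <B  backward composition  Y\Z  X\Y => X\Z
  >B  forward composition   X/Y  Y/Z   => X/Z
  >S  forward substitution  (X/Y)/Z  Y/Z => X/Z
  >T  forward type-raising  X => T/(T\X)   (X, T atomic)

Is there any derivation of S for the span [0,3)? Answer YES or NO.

YES

[0,3] S   <
  [0,1] "some" : NP/PP
  [1,3] S\(NP/PP)   <
    [1,2] "city" : NP
    [2,3] "gave" : (S\(NP/PP))\NP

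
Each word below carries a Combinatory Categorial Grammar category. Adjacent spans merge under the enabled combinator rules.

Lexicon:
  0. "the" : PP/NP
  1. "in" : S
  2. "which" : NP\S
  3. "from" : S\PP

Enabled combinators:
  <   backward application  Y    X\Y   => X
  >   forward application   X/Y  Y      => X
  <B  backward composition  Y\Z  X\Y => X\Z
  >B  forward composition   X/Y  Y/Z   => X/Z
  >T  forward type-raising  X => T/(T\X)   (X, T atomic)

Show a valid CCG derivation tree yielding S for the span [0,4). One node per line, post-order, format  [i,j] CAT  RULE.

[0,1] PP/NP  lex  "the"
[1,2] S  lex  "in"
[1,2] NP/(NP\S)  >T
[2,3] NP\S  lex  "which"
[1,3] NP  >  k=2
[0,3] PP  >  k=1
[3,4] S\PP  lex  "from"
[0,4] S  <  k=3

[0,4] S   <
  [0,3] PP   >
    [0,1] "the" : PP/NP
    [1,3] NP   >
      [1,2] NP/(NP\S)   >T
        [1,2] "in" : S
      [2,3] "which" : NP\S
  [3,4] "from" : S\PP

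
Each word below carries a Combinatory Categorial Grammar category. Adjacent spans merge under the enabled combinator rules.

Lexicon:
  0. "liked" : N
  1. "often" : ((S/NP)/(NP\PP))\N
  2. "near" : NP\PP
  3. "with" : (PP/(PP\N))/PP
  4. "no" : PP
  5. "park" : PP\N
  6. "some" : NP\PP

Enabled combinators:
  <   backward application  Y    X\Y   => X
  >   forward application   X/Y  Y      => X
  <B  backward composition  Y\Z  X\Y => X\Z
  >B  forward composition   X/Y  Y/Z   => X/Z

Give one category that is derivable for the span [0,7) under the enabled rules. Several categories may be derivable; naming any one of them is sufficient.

[0,7] S   >
  [0,3] S/NP   >
    [0,2] (S/NP)/(NP\PP)   <
      [0,1] "liked" : N
      [1,2] "often" : ((S/NP)/(NP\PP))\N
    [2,3] "near" : NP\PP
  [3,7] NP   <
    [3,6] PP   >
      [3,5] PP/(PP\N)   >
        [3,4] "with" : (PP/(PP\N))/PP
        [4,5] "no" : PP
      [5,6] "park" : PP\N
    [6,7] "some" : NP\PP

S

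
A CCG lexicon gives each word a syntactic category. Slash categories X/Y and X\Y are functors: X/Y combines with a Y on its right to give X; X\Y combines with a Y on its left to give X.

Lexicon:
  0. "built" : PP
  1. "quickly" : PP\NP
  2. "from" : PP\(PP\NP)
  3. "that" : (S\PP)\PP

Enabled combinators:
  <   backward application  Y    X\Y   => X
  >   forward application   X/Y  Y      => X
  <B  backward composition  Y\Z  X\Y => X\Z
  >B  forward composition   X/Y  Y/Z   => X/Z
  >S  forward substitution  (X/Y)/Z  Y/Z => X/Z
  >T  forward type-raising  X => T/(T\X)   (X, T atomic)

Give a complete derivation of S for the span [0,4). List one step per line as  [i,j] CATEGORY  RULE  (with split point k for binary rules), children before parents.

[0,1] PP  lex  "built"
[0,1] S/(S\PP)  >T
[1,2] PP\NP  lex  "quickly"
[2,3] PP\(PP\NP)  lex  "from"
[1,3] PP  <  k=2
[3,4] (S\PP)\PP  lex  "that"
[1,4] S\PP  <  k=3
[0,4] S  >  k=1

[0,4] S   >
  [0,1] S/(S\PP)   >T
    [0,1] "built" : PP
  [1,4] S\PP   <
    [1,3] PP   <
      [1,2] "quickly" : PP\NP
      [2,3] "from" : PP\(PP\NP)
    [3,4] "that" : (S\PP)\PP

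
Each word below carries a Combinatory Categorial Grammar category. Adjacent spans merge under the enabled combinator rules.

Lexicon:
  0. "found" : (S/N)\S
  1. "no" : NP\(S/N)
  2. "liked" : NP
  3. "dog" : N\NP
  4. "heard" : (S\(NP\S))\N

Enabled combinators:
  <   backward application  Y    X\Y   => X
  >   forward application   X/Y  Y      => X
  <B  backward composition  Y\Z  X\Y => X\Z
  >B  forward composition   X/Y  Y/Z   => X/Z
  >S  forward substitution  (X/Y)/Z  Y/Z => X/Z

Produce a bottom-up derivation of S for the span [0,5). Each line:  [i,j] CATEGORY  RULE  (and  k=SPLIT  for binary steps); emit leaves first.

[0,1] (S/N)\S  lex  "found"
[1,2] NP\(S/N)  lex  "no"
[0,2] NP\S  <B  k=1
[2,3] NP  lex  "liked"
[3,4] N\NP  lex  "dog"
[2,4] N  <  k=3
[4,5] (S\(NP\S))\N  lex  "heard"
[2,5] S\(NP\S)  <  k=4
[0,5] S  <  k=2

[0,5] S   <
  [0,2] NP\S   <B
    [0,1] "found" : (S/N)\S
    [1,2] "no" : NP\(S/N)
  [2,5] S\(NP\S)   <
    [2,4] N   <
      [2,3] "liked" : NP
      [3,4] "dog" : N\NP
    [4,5] "heard" : (S\(NP\S))\N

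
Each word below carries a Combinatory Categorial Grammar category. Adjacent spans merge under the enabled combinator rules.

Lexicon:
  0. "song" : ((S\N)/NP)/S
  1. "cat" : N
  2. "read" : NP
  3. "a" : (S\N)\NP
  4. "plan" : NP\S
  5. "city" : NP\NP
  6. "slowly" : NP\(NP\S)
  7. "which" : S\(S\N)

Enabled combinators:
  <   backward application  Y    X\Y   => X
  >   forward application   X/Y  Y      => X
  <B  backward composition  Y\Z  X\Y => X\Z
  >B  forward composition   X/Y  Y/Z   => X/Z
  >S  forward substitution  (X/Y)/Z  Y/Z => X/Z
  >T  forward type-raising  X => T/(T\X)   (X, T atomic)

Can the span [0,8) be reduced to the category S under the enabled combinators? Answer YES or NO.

[0,8] S   <
  [0,7] S\N   >
    [0,4] (S\N)/NP   >
      [0,1] "song" : ((S\N)/NP)/S
      [1,4] S   >
        [1,2] S/(S\N)   >T
          [1,2] "cat" : N
        [2,4] S\N   <
          [2,3] "read" : NP
          [3,4] "a" : (S\N)\NP
    [4,7] NP   <
      [4,6] NP\S   <B
        [4,5] "plan" : NP\S
        [5,6] "city" : NP\NP
      [6,7] "slowly" : NP\(NP\S)
  [7,8] "which" : S\(S\N)

YES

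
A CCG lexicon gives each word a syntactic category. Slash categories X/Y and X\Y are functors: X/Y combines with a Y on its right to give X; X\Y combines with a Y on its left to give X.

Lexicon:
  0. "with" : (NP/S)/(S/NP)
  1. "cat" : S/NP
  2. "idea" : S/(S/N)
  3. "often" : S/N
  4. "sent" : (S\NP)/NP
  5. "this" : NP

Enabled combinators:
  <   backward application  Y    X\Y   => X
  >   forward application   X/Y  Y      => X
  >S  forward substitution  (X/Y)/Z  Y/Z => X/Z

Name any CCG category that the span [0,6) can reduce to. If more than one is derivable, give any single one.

S

[0,6] S   <
  [0,4] NP   >
    [0,2] NP/S   >
      [0,1] "with" : (NP/S)/(S/NP)
      [1,2] "cat" : S/NP
    [2,4] S   >
      [2,3] "idea" : S/(S/N)
      [3,4] "often" : S/N
  [4,6] S\NP   >
    [4,5] "sent" : (S\NP)/NP
    [5,6] "this" : NP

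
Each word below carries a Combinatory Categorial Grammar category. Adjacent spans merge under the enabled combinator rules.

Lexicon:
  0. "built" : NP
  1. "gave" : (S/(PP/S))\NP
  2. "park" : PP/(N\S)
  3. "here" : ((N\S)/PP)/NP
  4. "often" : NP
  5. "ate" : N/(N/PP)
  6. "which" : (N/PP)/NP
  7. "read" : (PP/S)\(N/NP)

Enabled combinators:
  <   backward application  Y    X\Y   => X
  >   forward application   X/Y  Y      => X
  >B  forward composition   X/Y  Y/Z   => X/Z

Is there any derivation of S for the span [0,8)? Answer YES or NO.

[0,8] S   >
  [0,2] S/(PP/S)   <
    [0,1] "built" : NP
    [1,2] "gave" : (S/(PP/S))\NP
  [2,8] PP/S   >B
    [2,5] PP/PP   >B
      [2,3] "park" : PP/(N\S)
      [3,5] (N\S)/PP   >
        [3,4] "here" : ((N\S)/PP)/NP
        [4,5] "often" : NP
    [5,8] PP/S   <
      [5,7] N/NP   >B
        [5,6] "ate" : N/(N/PP)
        [6,7] "which" : (N/PP)/NP
      [7,8] "read" : (PP/S)\(N/NP)

YES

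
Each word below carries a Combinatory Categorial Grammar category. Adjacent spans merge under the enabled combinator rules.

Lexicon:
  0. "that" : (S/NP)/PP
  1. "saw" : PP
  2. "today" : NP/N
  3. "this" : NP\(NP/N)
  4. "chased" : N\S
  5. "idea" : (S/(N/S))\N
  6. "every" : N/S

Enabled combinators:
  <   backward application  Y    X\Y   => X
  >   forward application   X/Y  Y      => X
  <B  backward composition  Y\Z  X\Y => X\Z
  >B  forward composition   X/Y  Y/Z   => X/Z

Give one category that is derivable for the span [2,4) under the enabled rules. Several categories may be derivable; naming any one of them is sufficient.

NP

[0,7] S   >
  [0,6] S/(N/S)   <
    [0,5] N   <
      [0,4] S   >
        [0,2] S/NP   >
          [0,1] "that" : (S/NP)/PP
          [1,2] "saw" : PP
        [2,4] NP   <
          [2,3] "today" : NP/N
          [3,4] "this" : NP\(NP/N)
      [4,5] "chased" : N\S
    [5,6] "idea" : (S/(N/S))\N
  [6,7] "every" : N/S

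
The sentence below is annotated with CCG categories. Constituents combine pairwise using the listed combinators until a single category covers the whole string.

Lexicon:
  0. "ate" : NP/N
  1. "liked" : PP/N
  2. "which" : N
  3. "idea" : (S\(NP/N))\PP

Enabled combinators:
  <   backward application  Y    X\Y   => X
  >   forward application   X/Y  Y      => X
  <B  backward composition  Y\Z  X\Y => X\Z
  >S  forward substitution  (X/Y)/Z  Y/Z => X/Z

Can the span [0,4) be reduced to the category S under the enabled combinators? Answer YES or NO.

YES

[0,4] S   <
  [0,1] "ate" : NP/N
  [1,4] S\(NP/N)   <
    [1,3] PP   >
      [1,2] "liked" : PP/N
      [2,3] "which" : N
    [3,4] "idea" : (S\(NP/N))\PP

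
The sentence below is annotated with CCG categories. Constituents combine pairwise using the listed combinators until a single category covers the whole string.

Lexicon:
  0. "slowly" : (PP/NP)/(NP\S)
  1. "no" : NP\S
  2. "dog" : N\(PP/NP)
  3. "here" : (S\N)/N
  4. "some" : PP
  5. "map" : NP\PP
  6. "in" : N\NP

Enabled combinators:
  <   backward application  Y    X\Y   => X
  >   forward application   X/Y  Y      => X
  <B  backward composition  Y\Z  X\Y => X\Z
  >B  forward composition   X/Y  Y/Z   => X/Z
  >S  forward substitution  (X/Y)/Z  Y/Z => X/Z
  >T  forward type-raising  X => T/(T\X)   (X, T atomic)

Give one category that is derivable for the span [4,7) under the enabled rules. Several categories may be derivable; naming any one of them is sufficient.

N

[0,7] S   <
  [0,3] N   <
    [0,2] PP/NP   >
      [0,1] "slowly" : (PP/NP)/(NP\S)
      [1,2] "no" : NP\S
    [2,3] "dog" : N\(PP/NP)
  [3,7] S\N   >
    [3,4] "here" : (S\N)/N
    [4,7] N   <
      [4,6] NP   >
        [4,5] NP/(NP\PP)   >T
          [4,5] "some" : PP
        [5,6] "map" : NP\PP
      [6,7] "in" : N\NP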